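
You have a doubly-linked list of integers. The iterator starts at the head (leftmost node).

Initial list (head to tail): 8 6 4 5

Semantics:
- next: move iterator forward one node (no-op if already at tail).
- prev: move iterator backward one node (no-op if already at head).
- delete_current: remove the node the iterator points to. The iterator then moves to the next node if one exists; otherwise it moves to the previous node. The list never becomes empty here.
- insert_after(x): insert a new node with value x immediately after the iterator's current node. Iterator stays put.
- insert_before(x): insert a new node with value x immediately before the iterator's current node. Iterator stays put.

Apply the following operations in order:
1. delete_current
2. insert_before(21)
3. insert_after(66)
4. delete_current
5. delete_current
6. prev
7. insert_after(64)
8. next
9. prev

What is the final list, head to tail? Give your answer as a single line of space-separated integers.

After 1 (delete_current): list=[6, 4, 5] cursor@6
After 2 (insert_before(21)): list=[21, 6, 4, 5] cursor@6
After 3 (insert_after(66)): list=[21, 6, 66, 4, 5] cursor@6
After 4 (delete_current): list=[21, 66, 4, 5] cursor@66
After 5 (delete_current): list=[21, 4, 5] cursor@4
After 6 (prev): list=[21, 4, 5] cursor@21
After 7 (insert_after(64)): list=[21, 64, 4, 5] cursor@21
After 8 (next): list=[21, 64, 4, 5] cursor@64
After 9 (prev): list=[21, 64, 4, 5] cursor@21

Answer: 21 64 4 5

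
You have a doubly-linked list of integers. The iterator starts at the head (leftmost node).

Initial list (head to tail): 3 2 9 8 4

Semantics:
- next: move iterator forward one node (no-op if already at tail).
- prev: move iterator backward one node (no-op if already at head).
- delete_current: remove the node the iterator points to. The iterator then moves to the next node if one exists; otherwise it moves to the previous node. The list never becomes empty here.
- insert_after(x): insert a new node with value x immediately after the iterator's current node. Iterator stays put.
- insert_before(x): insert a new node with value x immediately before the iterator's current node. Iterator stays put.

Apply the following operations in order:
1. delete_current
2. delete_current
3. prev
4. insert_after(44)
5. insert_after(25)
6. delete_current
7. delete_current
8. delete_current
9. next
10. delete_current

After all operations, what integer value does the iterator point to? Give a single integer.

Answer: 8

Derivation:
After 1 (delete_current): list=[2, 9, 8, 4] cursor@2
After 2 (delete_current): list=[9, 8, 4] cursor@9
After 3 (prev): list=[9, 8, 4] cursor@9
After 4 (insert_after(44)): list=[9, 44, 8, 4] cursor@9
After 5 (insert_after(25)): list=[9, 25, 44, 8, 4] cursor@9
After 6 (delete_current): list=[25, 44, 8, 4] cursor@25
After 7 (delete_current): list=[44, 8, 4] cursor@44
After 8 (delete_current): list=[8, 4] cursor@8
After 9 (next): list=[8, 4] cursor@4
After 10 (delete_current): list=[8] cursor@8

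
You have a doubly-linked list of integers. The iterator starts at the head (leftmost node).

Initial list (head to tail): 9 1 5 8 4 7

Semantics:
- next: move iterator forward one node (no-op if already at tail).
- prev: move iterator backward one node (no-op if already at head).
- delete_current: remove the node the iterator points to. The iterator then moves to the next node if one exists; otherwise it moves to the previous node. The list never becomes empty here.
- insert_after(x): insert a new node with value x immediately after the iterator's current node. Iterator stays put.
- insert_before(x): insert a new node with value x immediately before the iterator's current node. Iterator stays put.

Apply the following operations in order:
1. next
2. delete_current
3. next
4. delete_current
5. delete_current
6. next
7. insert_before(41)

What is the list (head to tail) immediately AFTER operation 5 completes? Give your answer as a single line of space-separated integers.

Answer: 9 5 7

Derivation:
After 1 (next): list=[9, 1, 5, 8, 4, 7] cursor@1
After 2 (delete_current): list=[9, 5, 8, 4, 7] cursor@5
After 3 (next): list=[9, 5, 8, 4, 7] cursor@8
After 4 (delete_current): list=[9, 5, 4, 7] cursor@4
After 5 (delete_current): list=[9, 5, 7] cursor@7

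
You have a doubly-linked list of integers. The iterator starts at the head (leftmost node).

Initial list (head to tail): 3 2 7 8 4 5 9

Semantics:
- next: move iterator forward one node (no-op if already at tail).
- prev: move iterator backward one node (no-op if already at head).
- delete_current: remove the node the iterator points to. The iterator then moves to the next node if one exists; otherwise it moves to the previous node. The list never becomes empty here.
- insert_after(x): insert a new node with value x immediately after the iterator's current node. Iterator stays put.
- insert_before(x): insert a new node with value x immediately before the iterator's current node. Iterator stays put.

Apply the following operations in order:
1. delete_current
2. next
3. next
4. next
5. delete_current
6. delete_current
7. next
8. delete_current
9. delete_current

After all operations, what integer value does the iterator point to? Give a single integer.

After 1 (delete_current): list=[2, 7, 8, 4, 5, 9] cursor@2
After 2 (next): list=[2, 7, 8, 4, 5, 9] cursor@7
After 3 (next): list=[2, 7, 8, 4, 5, 9] cursor@8
After 4 (next): list=[2, 7, 8, 4, 5, 9] cursor@4
After 5 (delete_current): list=[2, 7, 8, 5, 9] cursor@5
After 6 (delete_current): list=[2, 7, 8, 9] cursor@9
After 7 (next): list=[2, 7, 8, 9] cursor@9
After 8 (delete_current): list=[2, 7, 8] cursor@8
After 9 (delete_current): list=[2, 7] cursor@7

Answer: 7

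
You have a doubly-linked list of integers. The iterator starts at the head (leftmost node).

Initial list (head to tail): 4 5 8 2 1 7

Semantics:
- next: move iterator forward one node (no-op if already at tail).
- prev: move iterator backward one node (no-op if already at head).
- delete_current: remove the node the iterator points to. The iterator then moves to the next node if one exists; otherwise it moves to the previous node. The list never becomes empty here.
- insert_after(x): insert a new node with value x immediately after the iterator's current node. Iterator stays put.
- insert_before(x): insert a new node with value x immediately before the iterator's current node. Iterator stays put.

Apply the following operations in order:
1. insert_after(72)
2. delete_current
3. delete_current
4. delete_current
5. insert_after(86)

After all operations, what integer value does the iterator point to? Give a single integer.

After 1 (insert_after(72)): list=[4, 72, 5, 8, 2, 1, 7] cursor@4
After 2 (delete_current): list=[72, 5, 8, 2, 1, 7] cursor@72
After 3 (delete_current): list=[5, 8, 2, 1, 7] cursor@5
After 4 (delete_current): list=[8, 2, 1, 7] cursor@8
After 5 (insert_after(86)): list=[8, 86, 2, 1, 7] cursor@8

Answer: 8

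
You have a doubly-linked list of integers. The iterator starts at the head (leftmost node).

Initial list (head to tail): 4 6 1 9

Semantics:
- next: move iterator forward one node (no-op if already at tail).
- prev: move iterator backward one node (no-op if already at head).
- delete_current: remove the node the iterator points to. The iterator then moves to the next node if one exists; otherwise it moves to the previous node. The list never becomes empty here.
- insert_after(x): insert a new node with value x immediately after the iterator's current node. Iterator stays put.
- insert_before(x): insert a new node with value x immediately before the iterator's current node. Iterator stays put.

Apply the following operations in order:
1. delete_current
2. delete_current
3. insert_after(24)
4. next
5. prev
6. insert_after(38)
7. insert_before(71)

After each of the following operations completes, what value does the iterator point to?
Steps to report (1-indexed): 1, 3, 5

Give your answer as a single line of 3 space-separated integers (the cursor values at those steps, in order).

Answer: 6 1 1

Derivation:
After 1 (delete_current): list=[6, 1, 9] cursor@6
After 2 (delete_current): list=[1, 9] cursor@1
After 3 (insert_after(24)): list=[1, 24, 9] cursor@1
After 4 (next): list=[1, 24, 9] cursor@24
After 5 (prev): list=[1, 24, 9] cursor@1
After 6 (insert_after(38)): list=[1, 38, 24, 9] cursor@1
After 7 (insert_before(71)): list=[71, 1, 38, 24, 9] cursor@1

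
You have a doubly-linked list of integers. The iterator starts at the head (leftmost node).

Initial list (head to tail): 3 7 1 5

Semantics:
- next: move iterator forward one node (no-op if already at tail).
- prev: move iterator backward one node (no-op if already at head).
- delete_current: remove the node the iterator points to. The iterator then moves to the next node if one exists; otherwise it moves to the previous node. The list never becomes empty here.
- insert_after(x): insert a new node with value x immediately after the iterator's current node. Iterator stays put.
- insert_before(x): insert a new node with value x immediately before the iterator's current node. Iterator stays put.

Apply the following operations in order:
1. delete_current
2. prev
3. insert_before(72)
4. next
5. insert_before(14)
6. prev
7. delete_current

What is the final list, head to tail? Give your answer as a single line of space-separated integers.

Answer: 72 7 1 5

Derivation:
After 1 (delete_current): list=[7, 1, 5] cursor@7
After 2 (prev): list=[7, 1, 5] cursor@7
After 3 (insert_before(72)): list=[72, 7, 1, 5] cursor@7
After 4 (next): list=[72, 7, 1, 5] cursor@1
After 5 (insert_before(14)): list=[72, 7, 14, 1, 5] cursor@1
After 6 (prev): list=[72, 7, 14, 1, 5] cursor@14
After 7 (delete_current): list=[72, 7, 1, 5] cursor@1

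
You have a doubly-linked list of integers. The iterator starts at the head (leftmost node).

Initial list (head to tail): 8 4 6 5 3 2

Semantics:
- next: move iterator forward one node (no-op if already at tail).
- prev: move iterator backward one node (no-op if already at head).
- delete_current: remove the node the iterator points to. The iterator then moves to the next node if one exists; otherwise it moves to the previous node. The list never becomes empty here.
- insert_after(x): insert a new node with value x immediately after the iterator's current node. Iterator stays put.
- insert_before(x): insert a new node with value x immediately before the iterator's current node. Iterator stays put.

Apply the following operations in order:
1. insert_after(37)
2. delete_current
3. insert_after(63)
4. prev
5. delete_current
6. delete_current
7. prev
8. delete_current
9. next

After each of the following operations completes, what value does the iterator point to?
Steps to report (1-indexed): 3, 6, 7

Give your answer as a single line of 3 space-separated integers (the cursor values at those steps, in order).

Answer: 37 4 4

Derivation:
After 1 (insert_after(37)): list=[8, 37, 4, 6, 5, 3, 2] cursor@8
After 2 (delete_current): list=[37, 4, 6, 5, 3, 2] cursor@37
After 3 (insert_after(63)): list=[37, 63, 4, 6, 5, 3, 2] cursor@37
After 4 (prev): list=[37, 63, 4, 6, 5, 3, 2] cursor@37
After 5 (delete_current): list=[63, 4, 6, 5, 3, 2] cursor@63
After 6 (delete_current): list=[4, 6, 5, 3, 2] cursor@4
After 7 (prev): list=[4, 6, 5, 3, 2] cursor@4
After 8 (delete_current): list=[6, 5, 3, 2] cursor@6
After 9 (next): list=[6, 5, 3, 2] cursor@5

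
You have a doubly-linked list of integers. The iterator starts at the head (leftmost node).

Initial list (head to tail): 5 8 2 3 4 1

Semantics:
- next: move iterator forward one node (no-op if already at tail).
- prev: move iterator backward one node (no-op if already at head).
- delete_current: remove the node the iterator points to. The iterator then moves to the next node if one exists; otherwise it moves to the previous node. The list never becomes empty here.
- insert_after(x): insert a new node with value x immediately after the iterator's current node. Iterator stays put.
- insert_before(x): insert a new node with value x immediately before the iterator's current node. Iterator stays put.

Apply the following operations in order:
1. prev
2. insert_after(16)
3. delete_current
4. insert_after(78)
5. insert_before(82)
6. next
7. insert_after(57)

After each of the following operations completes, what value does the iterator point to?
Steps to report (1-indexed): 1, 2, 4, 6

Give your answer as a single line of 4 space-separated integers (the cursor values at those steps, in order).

After 1 (prev): list=[5, 8, 2, 3, 4, 1] cursor@5
After 2 (insert_after(16)): list=[5, 16, 8, 2, 3, 4, 1] cursor@5
After 3 (delete_current): list=[16, 8, 2, 3, 4, 1] cursor@16
After 4 (insert_after(78)): list=[16, 78, 8, 2, 3, 4, 1] cursor@16
After 5 (insert_before(82)): list=[82, 16, 78, 8, 2, 3, 4, 1] cursor@16
After 6 (next): list=[82, 16, 78, 8, 2, 3, 4, 1] cursor@78
After 7 (insert_after(57)): list=[82, 16, 78, 57, 8, 2, 3, 4, 1] cursor@78

Answer: 5 5 16 78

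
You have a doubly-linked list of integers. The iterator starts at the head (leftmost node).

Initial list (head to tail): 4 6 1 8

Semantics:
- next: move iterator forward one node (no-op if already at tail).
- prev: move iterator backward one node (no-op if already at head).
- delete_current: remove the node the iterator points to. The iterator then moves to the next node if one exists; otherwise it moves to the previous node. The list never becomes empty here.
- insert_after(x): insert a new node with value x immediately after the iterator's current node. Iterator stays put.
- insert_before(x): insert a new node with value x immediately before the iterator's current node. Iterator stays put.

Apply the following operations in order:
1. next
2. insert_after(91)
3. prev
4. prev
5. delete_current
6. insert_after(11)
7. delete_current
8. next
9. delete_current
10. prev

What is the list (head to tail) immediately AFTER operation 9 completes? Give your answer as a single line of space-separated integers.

Answer: 11 1 8

Derivation:
After 1 (next): list=[4, 6, 1, 8] cursor@6
After 2 (insert_after(91)): list=[4, 6, 91, 1, 8] cursor@6
After 3 (prev): list=[4, 6, 91, 1, 8] cursor@4
After 4 (prev): list=[4, 6, 91, 1, 8] cursor@4
After 5 (delete_current): list=[6, 91, 1, 8] cursor@6
After 6 (insert_after(11)): list=[6, 11, 91, 1, 8] cursor@6
After 7 (delete_current): list=[11, 91, 1, 8] cursor@11
After 8 (next): list=[11, 91, 1, 8] cursor@91
After 9 (delete_current): list=[11, 1, 8] cursor@1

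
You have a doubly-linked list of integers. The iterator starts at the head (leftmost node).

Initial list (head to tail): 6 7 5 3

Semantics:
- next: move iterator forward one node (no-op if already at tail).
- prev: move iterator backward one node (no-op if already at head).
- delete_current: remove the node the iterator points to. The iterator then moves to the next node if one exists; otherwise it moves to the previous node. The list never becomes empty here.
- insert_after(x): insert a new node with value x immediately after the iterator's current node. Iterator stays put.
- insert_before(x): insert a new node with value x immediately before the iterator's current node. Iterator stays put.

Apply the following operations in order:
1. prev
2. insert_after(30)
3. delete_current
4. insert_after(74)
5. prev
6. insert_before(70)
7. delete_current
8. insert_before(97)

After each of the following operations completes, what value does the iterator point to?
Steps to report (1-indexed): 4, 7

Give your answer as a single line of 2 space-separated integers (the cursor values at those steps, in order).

After 1 (prev): list=[6, 7, 5, 3] cursor@6
After 2 (insert_after(30)): list=[6, 30, 7, 5, 3] cursor@6
After 3 (delete_current): list=[30, 7, 5, 3] cursor@30
After 4 (insert_after(74)): list=[30, 74, 7, 5, 3] cursor@30
After 5 (prev): list=[30, 74, 7, 5, 3] cursor@30
After 6 (insert_before(70)): list=[70, 30, 74, 7, 5, 3] cursor@30
After 7 (delete_current): list=[70, 74, 7, 5, 3] cursor@74
After 8 (insert_before(97)): list=[70, 97, 74, 7, 5, 3] cursor@74

Answer: 30 74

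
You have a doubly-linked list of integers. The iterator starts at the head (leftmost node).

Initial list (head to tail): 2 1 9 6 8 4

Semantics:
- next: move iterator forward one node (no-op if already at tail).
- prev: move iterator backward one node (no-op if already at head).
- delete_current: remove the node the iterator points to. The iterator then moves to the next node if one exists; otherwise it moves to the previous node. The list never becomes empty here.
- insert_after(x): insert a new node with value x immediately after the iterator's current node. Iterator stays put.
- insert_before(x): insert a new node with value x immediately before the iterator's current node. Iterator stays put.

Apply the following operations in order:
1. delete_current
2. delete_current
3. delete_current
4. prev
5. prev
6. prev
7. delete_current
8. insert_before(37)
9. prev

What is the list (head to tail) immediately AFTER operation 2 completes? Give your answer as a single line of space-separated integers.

After 1 (delete_current): list=[1, 9, 6, 8, 4] cursor@1
After 2 (delete_current): list=[9, 6, 8, 4] cursor@9

Answer: 9 6 8 4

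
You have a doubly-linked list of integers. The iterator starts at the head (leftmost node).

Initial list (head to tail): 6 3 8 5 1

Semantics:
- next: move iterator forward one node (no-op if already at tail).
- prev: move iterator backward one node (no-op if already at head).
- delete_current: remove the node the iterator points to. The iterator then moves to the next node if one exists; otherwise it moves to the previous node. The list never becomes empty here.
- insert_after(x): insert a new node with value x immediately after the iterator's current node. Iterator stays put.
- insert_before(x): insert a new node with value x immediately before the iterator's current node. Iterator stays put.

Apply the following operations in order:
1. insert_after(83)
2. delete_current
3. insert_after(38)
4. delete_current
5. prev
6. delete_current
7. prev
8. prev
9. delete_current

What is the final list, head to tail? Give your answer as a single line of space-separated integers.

Answer: 8 5 1

Derivation:
After 1 (insert_after(83)): list=[6, 83, 3, 8, 5, 1] cursor@6
After 2 (delete_current): list=[83, 3, 8, 5, 1] cursor@83
After 3 (insert_after(38)): list=[83, 38, 3, 8, 5, 1] cursor@83
After 4 (delete_current): list=[38, 3, 8, 5, 1] cursor@38
After 5 (prev): list=[38, 3, 8, 5, 1] cursor@38
After 6 (delete_current): list=[3, 8, 5, 1] cursor@3
After 7 (prev): list=[3, 8, 5, 1] cursor@3
After 8 (prev): list=[3, 8, 5, 1] cursor@3
After 9 (delete_current): list=[8, 5, 1] cursor@8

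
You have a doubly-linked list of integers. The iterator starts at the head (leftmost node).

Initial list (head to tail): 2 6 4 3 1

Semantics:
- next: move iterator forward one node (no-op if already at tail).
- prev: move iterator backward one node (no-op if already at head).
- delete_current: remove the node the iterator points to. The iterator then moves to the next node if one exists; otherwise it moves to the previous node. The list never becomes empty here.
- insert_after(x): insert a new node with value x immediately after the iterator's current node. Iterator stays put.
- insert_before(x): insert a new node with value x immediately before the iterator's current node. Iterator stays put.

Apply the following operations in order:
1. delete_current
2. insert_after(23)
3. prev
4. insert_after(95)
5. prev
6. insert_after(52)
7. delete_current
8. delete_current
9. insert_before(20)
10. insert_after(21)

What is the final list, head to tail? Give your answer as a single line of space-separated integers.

After 1 (delete_current): list=[6, 4, 3, 1] cursor@6
After 2 (insert_after(23)): list=[6, 23, 4, 3, 1] cursor@6
After 3 (prev): list=[6, 23, 4, 3, 1] cursor@6
After 4 (insert_after(95)): list=[6, 95, 23, 4, 3, 1] cursor@6
After 5 (prev): list=[6, 95, 23, 4, 3, 1] cursor@6
After 6 (insert_after(52)): list=[6, 52, 95, 23, 4, 3, 1] cursor@6
After 7 (delete_current): list=[52, 95, 23, 4, 3, 1] cursor@52
After 8 (delete_current): list=[95, 23, 4, 3, 1] cursor@95
After 9 (insert_before(20)): list=[20, 95, 23, 4, 3, 1] cursor@95
After 10 (insert_after(21)): list=[20, 95, 21, 23, 4, 3, 1] cursor@95

Answer: 20 95 21 23 4 3 1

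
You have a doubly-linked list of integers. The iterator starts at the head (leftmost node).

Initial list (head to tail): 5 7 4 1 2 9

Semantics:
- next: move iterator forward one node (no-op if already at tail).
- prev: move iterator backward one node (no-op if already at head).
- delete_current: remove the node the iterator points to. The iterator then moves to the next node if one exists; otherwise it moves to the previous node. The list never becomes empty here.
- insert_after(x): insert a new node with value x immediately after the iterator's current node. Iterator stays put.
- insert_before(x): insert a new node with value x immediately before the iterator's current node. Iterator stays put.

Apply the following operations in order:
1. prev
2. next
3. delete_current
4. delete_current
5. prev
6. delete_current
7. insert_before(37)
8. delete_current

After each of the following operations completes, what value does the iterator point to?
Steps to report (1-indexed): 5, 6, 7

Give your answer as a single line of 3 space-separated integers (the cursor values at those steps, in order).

Answer: 5 1 1

Derivation:
After 1 (prev): list=[5, 7, 4, 1, 2, 9] cursor@5
After 2 (next): list=[5, 7, 4, 1, 2, 9] cursor@7
After 3 (delete_current): list=[5, 4, 1, 2, 9] cursor@4
After 4 (delete_current): list=[5, 1, 2, 9] cursor@1
After 5 (prev): list=[5, 1, 2, 9] cursor@5
After 6 (delete_current): list=[1, 2, 9] cursor@1
After 7 (insert_before(37)): list=[37, 1, 2, 9] cursor@1
After 8 (delete_current): list=[37, 2, 9] cursor@2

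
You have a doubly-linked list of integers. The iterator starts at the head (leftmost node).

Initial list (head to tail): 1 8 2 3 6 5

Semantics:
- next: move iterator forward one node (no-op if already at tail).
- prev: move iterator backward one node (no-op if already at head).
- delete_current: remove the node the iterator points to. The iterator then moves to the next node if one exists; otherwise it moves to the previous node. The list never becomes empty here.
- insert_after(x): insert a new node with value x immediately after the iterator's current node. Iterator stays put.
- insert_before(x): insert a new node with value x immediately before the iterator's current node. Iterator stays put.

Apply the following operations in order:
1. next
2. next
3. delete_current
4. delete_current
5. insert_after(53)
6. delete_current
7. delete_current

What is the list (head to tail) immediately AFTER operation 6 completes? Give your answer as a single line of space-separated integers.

After 1 (next): list=[1, 8, 2, 3, 6, 5] cursor@8
After 2 (next): list=[1, 8, 2, 3, 6, 5] cursor@2
After 3 (delete_current): list=[1, 8, 3, 6, 5] cursor@3
After 4 (delete_current): list=[1, 8, 6, 5] cursor@6
After 5 (insert_after(53)): list=[1, 8, 6, 53, 5] cursor@6
After 6 (delete_current): list=[1, 8, 53, 5] cursor@53

Answer: 1 8 53 5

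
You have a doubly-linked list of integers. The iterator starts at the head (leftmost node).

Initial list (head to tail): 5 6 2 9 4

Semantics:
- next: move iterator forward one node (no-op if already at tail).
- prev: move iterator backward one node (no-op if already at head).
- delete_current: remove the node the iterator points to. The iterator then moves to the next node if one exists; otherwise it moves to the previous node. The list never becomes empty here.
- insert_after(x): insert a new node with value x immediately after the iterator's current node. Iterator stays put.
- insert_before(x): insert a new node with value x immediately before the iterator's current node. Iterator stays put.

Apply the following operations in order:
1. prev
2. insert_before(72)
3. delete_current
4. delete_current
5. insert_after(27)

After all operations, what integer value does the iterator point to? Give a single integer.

After 1 (prev): list=[5, 6, 2, 9, 4] cursor@5
After 2 (insert_before(72)): list=[72, 5, 6, 2, 9, 4] cursor@5
After 3 (delete_current): list=[72, 6, 2, 9, 4] cursor@6
After 4 (delete_current): list=[72, 2, 9, 4] cursor@2
After 5 (insert_after(27)): list=[72, 2, 27, 9, 4] cursor@2

Answer: 2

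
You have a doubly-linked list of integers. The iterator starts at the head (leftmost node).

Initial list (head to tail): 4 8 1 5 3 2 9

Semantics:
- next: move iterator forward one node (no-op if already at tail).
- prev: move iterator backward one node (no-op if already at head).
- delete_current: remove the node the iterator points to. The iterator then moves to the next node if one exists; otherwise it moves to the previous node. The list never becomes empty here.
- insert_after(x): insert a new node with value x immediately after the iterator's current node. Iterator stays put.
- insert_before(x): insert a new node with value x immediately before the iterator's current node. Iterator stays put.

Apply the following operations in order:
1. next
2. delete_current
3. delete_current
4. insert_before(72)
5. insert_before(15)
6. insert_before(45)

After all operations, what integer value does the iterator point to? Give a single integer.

After 1 (next): list=[4, 8, 1, 5, 3, 2, 9] cursor@8
After 2 (delete_current): list=[4, 1, 5, 3, 2, 9] cursor@1
After 3 (delete_current): list=[4, 5, 3, 2, 9] cursor@5
After 4 (insert_before(72)): list=[4, 72, 5, 3, 2, 9] cursor@5
After 5 (insert_before(15)): list=[4, 72, 15, 5, 3, 2, 9] cursor@5
After 6 (insert_before(45)): list=[4, 72, 15, 45, 5, 3, 2, 9] cursor@5

Answer: 5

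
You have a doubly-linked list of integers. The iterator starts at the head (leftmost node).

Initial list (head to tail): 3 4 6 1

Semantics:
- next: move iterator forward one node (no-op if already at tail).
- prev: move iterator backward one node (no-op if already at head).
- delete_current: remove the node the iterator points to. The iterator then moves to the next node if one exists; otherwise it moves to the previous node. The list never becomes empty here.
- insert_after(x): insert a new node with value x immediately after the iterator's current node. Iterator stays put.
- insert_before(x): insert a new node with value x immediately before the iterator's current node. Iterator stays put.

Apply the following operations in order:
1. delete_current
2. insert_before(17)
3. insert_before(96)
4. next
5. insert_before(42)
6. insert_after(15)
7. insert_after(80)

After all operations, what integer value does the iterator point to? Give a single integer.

After 1 (delete_current): list=[4, 6, 1] cursor@4
After 2 (insert_before(17)): list=[17, 4, 6, 1] cursor@4
After 3 (insert_before(96)): list=[17, 96, 4, 6, 1] cursor@4
After 4 (next): list=[17, 96, 4, 6, 1] cursor@6
After 5 (insert_before(42)): list=[17, 96, 4, 42, 6, 1] cursor@6
After 6 (insert_after(15)): list=[17, 96, 4, 42, 6, 15, 1] cursor@6
After 7 (insert_after(80)): list=[17, 96, 4, 42, 6, 80, 15, 1] cursor@6

Answer: 6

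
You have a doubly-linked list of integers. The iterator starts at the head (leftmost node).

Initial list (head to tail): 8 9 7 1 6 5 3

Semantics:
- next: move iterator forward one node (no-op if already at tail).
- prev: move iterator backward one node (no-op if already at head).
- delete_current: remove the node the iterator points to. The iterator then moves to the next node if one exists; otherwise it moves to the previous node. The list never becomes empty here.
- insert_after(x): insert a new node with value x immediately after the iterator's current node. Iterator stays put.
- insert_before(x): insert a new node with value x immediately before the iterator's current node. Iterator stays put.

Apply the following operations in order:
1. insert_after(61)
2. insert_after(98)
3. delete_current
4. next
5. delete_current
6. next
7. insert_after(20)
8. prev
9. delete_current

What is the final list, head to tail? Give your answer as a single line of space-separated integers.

After 1 (insert_after(61)): list=[8, 61, 9, 7, 1, 6, 5, 3] cursor@8
After 2 (insert_after(98)): list=[8, 98, 61, 9, 7, 1, 6, 5, 3] cursor@8
After 3 (delete_current): list=[98, 61, 9, 7, 1, 6, 5, 3] cursor@98
After 4 (next): list=[98, 61, 9, 7, 1, 6, 5, 3] cursor@61
After 5 (delete_current): list=[98, 9, 7, 1, 6, 5, 3] cursor@9
After 6 (next): list=[98, 9, 7, 1, 6, 5, 3] cursor@7
After 7 (insert_after(20)): list=[98, 9, 7, 20, 1, 6, 5, 3] cursor@7
After 8 (prev): list=[98, 9, 7, 20, 1, 6, 5, 3] cursor@9
After 9 (delete_current): list=[98, 7, 20, 1, 6, 5, 3] cursor@7

Answer: 98 7 20 1 6 5 3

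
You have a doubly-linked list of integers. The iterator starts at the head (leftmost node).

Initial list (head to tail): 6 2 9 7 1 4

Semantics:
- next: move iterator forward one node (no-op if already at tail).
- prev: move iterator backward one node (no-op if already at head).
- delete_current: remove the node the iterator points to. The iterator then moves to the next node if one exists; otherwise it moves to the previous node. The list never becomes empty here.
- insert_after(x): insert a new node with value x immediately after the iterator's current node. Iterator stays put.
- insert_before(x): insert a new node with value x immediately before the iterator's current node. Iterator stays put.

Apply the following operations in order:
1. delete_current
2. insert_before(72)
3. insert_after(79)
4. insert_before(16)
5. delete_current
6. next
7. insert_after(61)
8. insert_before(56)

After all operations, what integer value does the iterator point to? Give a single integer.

After 1 (delete_current): list=[2, 9, 7, 1, 4] cursor@2
After 2 (insert_before(72)): list=[72, 2, 9, 7, 1, 4] cursor@2
After 3 (insert_after(79)): list=[72, 2, 79, 9, 7, 1, 4] cursor@2
After 4 (insert_before(16)): list=[72, 16, 2, 79, 9, 7, 1, 4] cursor@2
After 5 (delete_current): list=[72, 16, 79, 9, 7, 1, 4] cursor@79
After 6 (next): list=[72, 16, 79, 9, 7, 1, 4] cursor@9
After 7 (insert_after(61)): list=[72, 16, 79, 9, 61, 7, 1, 4] cursor@9
After 8 (insert_before(56)): list=[72, 16, 79, 56, 9, 61, 7, 1, 4] cursor@9

Answer: 9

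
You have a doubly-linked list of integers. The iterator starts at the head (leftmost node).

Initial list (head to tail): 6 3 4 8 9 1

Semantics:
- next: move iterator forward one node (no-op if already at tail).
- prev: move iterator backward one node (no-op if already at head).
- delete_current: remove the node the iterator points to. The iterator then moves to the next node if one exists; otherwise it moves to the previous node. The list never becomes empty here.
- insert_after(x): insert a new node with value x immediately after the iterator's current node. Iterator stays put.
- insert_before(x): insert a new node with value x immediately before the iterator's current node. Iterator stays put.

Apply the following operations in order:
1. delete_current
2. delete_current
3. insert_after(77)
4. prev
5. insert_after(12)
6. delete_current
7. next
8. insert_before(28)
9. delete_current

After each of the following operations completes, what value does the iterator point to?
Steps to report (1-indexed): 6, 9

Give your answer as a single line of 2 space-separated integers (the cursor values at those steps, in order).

Answer: 12 8

Derivation:
After 1 (delete_current): list=[3, 4, 8, 9, 1] cursor@3
After 2 (delete_current): list=[4, 8, 9, 1] cursor@4
After 3 (insert_after(77)): list=[4, 77, 8, 9, 1] cursor@4
After 4 (prev): list=[4, 77, 8, 9, 1] cursor@4
After 5 (insert_after(12)): list=[4, 12, 77, 8, 9, 1] cursor@4
After 6 (delete_current): list=[12, 77, 8, 9, 1] cursor@12
After 7 (next): list=[12, 77, 8, 9, 1] cursor@77
After 8 (insert_before(28)): list=[12, 28, 77, 8, 9, 1] cursor@77
After 9 (delete_current): list=[12, 28, 8, 9, 1] cursor@8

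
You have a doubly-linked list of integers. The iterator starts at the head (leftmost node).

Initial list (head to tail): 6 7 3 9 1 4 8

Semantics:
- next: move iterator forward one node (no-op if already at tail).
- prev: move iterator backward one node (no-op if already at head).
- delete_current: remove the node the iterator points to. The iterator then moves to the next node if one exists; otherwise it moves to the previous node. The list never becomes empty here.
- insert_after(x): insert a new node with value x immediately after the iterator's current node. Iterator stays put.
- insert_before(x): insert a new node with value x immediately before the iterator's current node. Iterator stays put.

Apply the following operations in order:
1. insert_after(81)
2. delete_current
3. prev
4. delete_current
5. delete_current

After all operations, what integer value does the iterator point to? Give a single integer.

Answer: 3

Derivation:
After 1 (insert_after(81)): list=[6, 81, 7, 3, 9, 1, 4, 8] cursor@6
After 2 (delete_current): list=[81, 7, 3, 9, 1, 4, 8] cursor@81
After 3 (prev): list=[81, 7, 3, 9, 1, 4, 8] cursor@81
After 4 (delete_current): list=[7, 3, 9, 1, 4, 8] cursor@7
After 5 (delete_current): list=[3, 9, 1, 4, 8] cursor@3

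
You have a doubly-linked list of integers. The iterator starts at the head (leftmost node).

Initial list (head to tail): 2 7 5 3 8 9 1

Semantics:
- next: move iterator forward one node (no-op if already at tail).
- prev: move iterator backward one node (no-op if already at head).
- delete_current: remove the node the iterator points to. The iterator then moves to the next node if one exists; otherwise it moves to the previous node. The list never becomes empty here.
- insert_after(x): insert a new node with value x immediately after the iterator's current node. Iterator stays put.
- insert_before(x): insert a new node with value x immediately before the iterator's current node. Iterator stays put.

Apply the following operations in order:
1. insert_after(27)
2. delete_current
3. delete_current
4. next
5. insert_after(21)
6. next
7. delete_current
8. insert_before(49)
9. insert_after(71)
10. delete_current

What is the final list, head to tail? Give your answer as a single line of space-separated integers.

Answer: 7 5 49 71 8 9 1

Derivation:
After 1 (insert_after(27)): list=[2, 27, 7, 5, 3, 8, 9, 1] cursor@2
After 2 (delete_current): list=[27, 7, 5, 3, 8, 9, 1] cursor@27
After 3 (delete_current): list=[7, 5, 3, 8, 9, 1] cursor@7
After 4 (next): list=[7, 5, 3, 8, 9, 1] cursor@5
After 5 (insert_after(21)): list=[7, 5, 21, 3, 8, 9, 1] cursor@5
After 6 (next): list=[7, 5, 21, 3, 8, 9, 1] cursor@21
After 7 (delete_current): list=[7, 5, 3, 8, 9, 1] cursor@3
After 8 (insert_before(49)): list=[7, 5, 49, 3, 8, 9, 1] cursor@3
After 9 (insert_after(71)): list=[7, 5, 49, 3, 71, 8, 9, 1] cursor@3
After 10 (delete_current): list=[7, 5, 49, 71, 8, 9, 1] cursor@71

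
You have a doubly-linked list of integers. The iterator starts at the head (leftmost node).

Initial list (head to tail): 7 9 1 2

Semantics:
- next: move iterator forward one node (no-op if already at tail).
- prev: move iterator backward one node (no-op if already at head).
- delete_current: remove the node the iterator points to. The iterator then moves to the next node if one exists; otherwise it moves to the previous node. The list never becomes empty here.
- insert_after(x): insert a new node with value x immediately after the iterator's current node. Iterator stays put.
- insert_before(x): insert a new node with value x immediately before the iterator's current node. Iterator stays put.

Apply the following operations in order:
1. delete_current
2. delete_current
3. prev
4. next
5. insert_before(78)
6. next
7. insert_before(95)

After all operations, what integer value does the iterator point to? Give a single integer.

After 1 (delete_current): list=[9, 1, 2] cursor@9
After 2 (delete_current): list=[1, 2] cursor@1
After 3 (prev): list=[1, 2] cursor@1
After 4 (next): list=[1, 2] cursor@2
After 5 (insert_before(78)): list=[1, 78, 2] cursor@2
After 6 (next): list=[1, 78, 2] cursor@2
After 7 (insert_before(95)): list=[1, 78, 95, 2] cursor@2

Answer: 2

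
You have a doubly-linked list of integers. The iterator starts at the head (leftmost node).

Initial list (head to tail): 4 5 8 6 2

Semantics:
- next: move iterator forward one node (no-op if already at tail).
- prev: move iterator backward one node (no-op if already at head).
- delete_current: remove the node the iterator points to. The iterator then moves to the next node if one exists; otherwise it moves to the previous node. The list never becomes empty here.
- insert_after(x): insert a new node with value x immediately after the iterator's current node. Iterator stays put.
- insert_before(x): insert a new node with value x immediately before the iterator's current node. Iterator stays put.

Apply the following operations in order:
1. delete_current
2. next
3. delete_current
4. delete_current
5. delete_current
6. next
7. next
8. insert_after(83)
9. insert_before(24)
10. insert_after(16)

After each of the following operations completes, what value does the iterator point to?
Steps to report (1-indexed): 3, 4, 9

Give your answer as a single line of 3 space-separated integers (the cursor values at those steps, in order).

After 1 (delete_current): list=[5, 8, 6, 2] cursor@5
After 2 (next): list=[5, 8, 6, 2] cursor@8
After 3 (delete_current): list=[5, 6, 2] cursor@6
After 4 (delete_current): list=[5, 2] cursor@2
After 5 (delete_current): list=[5] cursor@5
After 6 (next): list=[5] cursor@5
After 7 (next): list=[5] cursor@5
After 8 (insert_after(83)): list=[5, 83] cursor@5
After 9 (insert_before(24)): list=[24, 5, 83] cursor@5
After 10 (insert_after(16)): list=[24, 5, 16, 83] cursor@5

Answer: 6 2 5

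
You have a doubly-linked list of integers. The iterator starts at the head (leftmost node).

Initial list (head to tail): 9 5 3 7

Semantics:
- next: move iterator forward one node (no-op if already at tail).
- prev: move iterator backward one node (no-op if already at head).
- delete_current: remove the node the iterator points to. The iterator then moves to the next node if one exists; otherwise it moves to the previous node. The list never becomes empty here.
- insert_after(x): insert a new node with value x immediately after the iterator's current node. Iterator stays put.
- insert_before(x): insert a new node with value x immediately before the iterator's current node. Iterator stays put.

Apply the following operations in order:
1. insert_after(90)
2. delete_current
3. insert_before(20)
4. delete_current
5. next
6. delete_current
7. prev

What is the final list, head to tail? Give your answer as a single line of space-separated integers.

After 1 (insert_after(90)): list=[9, 90, 5, 3, 7] cursor@9
After 2 (delete_current): list=[90, 5, 3, 7] cursor@90
After 3 (insert_before(20)): list=[20, 90, 5, 3, 7] cursor@90
After 4 (delete_current): list=[20, 5, 3, 7] cursor@5
After 5 (next): list=[20, 5, 3, 7] cursor@3
After 6 (delete_current): list=[20, 5, 7] cursor@7
After 7 (prev): list=[20, 5, 7] cursor@5

Answer: 20 5 7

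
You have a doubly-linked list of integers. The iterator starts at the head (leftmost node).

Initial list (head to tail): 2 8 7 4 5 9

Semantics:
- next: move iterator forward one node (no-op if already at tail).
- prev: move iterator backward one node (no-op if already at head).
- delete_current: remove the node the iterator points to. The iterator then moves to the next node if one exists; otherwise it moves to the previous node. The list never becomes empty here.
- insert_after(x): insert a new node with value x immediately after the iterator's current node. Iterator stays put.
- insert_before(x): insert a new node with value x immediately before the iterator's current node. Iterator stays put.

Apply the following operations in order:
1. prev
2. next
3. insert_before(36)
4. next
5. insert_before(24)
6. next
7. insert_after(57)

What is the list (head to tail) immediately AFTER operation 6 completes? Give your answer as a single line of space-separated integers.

After 1 (prev): list=[2, 8, 7, 4, 5, 9] cursor@2
After 2 (next): list=[2, 8, 7, 4, 5, 9] cursor@8
After 3 (insert_before(36)): list=[2, 36, 8, 7, 4, 5, 9] cursor@8
After 4 (next): list=[2, 36, 8, 7, 4, 5, 9] cursor@7
After 5 (insert_before(24)): list=[2, 36, 8, 24, 7, 4, 5, 9] cursor@7
After 6 (next): list=[2, 36, 8, 24, 7, 4, 5, 9] cursor@4

Answer: 2 36 8 24 7 4 5 9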